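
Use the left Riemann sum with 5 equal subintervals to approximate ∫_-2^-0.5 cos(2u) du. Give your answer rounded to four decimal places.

-0.9541

Δu = (-0.5 − (-2))/5 = 0.3.
Left endpoints: -2, -1.7, -1.4, -1.1, -0.8.
f(-2) ≈ -0.6536, f(-1.7) ≈ -0.9668, f(-1.4) ≈ -0.9422, f(-1.1) ≈ -0.5885, f(-0.8) ≈ -0.0292.
Sum = Δu · [f(-2) + f(-1.7) + f(-1.4) + f(-1.1) + f(-0.8)].
Sum ≈ -0.9541.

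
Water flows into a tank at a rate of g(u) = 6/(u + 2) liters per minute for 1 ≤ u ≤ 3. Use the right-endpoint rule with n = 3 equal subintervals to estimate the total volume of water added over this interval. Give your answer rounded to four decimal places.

Δu = (3 − 1)/3 = 2/3.
Right endpoints: 5/3, 7/3, 3.
g(5/3) = 18/11, g(7/3) = 18/13, g(3) = 1.2.
Sum = Δu · [g(5/3) + g(7/3) + g(3)].
Sum ≈ 2.8140.

2.8140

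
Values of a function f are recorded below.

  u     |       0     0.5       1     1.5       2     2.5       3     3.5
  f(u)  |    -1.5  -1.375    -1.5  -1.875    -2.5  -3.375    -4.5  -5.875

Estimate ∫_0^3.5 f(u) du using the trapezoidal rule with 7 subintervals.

Δu = 0.5.
T_7 = (0.5/2)·[(-1.5) + 2·(-1.375) + 2·(-1.5) + 2·(-1.875) + 2·(-2.5) + 2·(-3.375) + 2·(-4.5) + (-5.875)] = -9.40625.

-9.40625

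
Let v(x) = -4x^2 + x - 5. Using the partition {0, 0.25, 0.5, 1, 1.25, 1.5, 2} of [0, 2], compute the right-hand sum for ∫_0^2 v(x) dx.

-21.75

Subinterval widths: 0.25, 0.25, 0.5, 0.25, 0.25, 0.5.
Right endpoints: 0.25, 0.5, 1, 1.25, 1.5, 2.
v(0.25) = -5, v(0.5) = -5.5, v(1) = -8, v(1.25) = -10, v(1.5) = -12.5, v(2) = -19.
Sum = Σ Δx_i · v(x_i).
Sum = -21.75.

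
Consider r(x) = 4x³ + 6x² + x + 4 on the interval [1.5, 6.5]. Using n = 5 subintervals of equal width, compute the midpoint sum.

Δx = (6.5 − 1.5)/5 = 1.
Midpoints: 2, 3, 4, 5, 6.
r(2) = 62, r(3) = 169, r(4) = 360, r(5) = 659, r(6) = 1090.
Sum = Δx · [r(2) + r(3) + r(4) + r(5) + r(6)].
Sum = 2340.

2340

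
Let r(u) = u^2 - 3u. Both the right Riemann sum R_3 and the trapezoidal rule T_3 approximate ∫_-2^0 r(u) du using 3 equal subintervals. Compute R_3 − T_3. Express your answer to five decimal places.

R_3 ≈ 5.4814815.
T_3 ≈ 8.8148148.
R_3 − T_3 ≈ -3.33333.

-3.33333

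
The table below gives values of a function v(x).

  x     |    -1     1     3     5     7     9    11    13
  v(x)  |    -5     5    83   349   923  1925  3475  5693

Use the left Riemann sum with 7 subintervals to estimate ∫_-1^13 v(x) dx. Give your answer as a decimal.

Δx = 2.
Sum = 2·[(-5) + 5 + 83 + 349 + 923 + 1925 + 3475] = 13510.

13510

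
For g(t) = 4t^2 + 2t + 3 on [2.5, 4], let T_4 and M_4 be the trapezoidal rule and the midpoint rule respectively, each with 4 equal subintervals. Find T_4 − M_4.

0.2109375

T_4 = 78.890625.
M_4 = 78.6796875.
T_4 − M_4 = 0.2109375.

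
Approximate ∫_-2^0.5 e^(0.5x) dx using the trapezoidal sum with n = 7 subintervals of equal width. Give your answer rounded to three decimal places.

Δx = (0.5 − (-2))/7 = 5/14.
f(-2) ≈ 0.368, f(-23/14) ≈ 0.440, f(-9/7) ≈ 0.526, f(-13/14) ≈ 0.629, f(-4/7) ≈ 0.751, f(-3/14) ≈ 0.898, f(1/7) ≈ 1.074, f(0.5) ≈ 1.284.
T_7 = (Δx/2)·[f(x_0) + 2f(x_1) + ... + 2f(x_{6}) + f(x_7)].
Sum ≈ 1.837.

1.837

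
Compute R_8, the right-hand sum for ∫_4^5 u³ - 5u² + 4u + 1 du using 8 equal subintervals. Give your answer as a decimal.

10.85546875

Δu = (5 − 4)/8 = 0.125.
Right endpoints: 4.125, 4.25, 4.375, 4.5, 4.625, 4.75, 4.875, 5.
f(4.125) = 1337/512, f(4.25) = 4.453125, f(4.375) = 3347/512, f(4.5) = 8.875, f(4.625) = 5877/512, f(4.75) = 14.359375, f(4.875) = 8975/512, f(5) = 21.
Sum = Δu · [f(4.125) + f(4.25) + f(4.375) + ...].
Sum = 10.85546875.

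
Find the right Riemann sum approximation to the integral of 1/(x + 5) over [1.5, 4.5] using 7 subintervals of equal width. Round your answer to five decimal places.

Δx = (4.5 − 1.5)/7 = 3/7.
Right endpoints: 27/14, 33/14, 39/14, 45/14, 51/14, 57/14, 4.5.
f(27/14) = 14/97, f(33/14) = 14/103, f(39/14) = 14/109, f(45/14) = 14/115, f(51/14) = 14/121, f(57/14) = 14/127, f(4.5) = 2/19.
Sum = Δx · [f(27/14) + f(33/14) + f(39/14) + ...].
Sum ≈ 0.36927.

0.36927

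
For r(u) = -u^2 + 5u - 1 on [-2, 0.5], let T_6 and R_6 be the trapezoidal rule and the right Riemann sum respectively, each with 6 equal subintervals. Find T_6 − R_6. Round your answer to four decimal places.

-3.3854

T_6 ≈ -14.655671.
R_6 ≈ -11.270255.
T_6 − R_6 ≈ -3.3854.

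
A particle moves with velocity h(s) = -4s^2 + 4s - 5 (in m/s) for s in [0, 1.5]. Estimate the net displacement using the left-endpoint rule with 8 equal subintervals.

-7.25390625

Δs = (1.5 − 0)/8 = 0.1875.
Left endpoints: 0, 0.1875, 0.375, 0.5625, 0.75, 0.9375, 1.125, 1.3125.
h(0) = -5, h(0.1875) = -4.390625, h(0.375) = -4.0625, h(0.5625) = -4.015625, h(0.75) = -4.25, h(0.9375) = -4.765625, h(1.125) = -5.5625, h(1.3125) = -6.640625.
Sum = Δs · [h(0) + h(0.1875) + h(0.375) + ...].
Sum = -7.25390625.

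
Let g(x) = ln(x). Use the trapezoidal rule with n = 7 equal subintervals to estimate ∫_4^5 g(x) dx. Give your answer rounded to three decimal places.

Δx = (5 − 4)/7 = 1/7.
g(4) ≈ 1.386, g(29/7) ≈ 1.421, g(30/7) ≈ 1.455, g(31/7) ≈ 1.488, g(32/7) ≈ 1.520, g(33/7) ≈ 1.551, g(34/7) ≈ 1.580, g(5) ≈ 1.609.
T_7 = (Δx/2)·[g(x_0) + 2g(x_1) + ... + 2g(x_{6}) + g(x_7)].
Sum ≈ 1.502.

1.502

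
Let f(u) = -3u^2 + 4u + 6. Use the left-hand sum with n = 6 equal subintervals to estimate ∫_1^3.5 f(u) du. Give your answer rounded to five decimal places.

0.35590

Δu = (3.5 − 1)/6 = 5/12.
Left endpoints: 1, 17/12, 11/6, 2.25, 8/3, 37/12.
f(1) = 7, f(17/12) = 271/48, f(11/6) = 3.25, f(2.25) = -0.1875, f(8/3) = -14/3, f(37/12) = -10.1875.
Sum = Δu · [f(1) + f(17/12) + f(11/6) + ...].
Sum ≈ 0.35590.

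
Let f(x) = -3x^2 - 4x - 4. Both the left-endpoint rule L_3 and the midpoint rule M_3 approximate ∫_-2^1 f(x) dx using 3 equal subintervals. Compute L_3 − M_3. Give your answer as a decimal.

-0.75

L_3 = -15.
M_3 = -14.25.
L_3 − M_3 = -0.75.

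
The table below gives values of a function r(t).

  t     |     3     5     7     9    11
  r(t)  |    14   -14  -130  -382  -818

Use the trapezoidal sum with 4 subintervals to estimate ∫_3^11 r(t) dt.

Δt = 2.
T_4 = (2/2)·[14 + 2·(-14) + 2·(-130) + 2·(-382) + (-818)] = -1856.

-1856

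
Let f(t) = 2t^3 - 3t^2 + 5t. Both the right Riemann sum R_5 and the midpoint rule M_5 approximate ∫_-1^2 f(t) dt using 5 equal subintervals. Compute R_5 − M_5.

7.2

R_5 = 13.2.
M_5 = 6.
R_5 − M_5 = 7.2.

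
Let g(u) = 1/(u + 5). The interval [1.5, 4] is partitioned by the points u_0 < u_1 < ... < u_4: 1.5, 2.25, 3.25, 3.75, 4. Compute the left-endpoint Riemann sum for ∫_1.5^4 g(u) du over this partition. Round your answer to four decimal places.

0.3425

Subinterval widths: 0.75, 1, 0.5, 0.25.
Left endpoints: 1.5, 2.25, 3.25, 3.75.
g(1.5) = 2/13, g(2.25) = 4/29, g(3.25) = 4/33, g(3.75) = 4/35.
Sum = Σ Δu_i · g(u_i).
Sum ≈ 0.3425.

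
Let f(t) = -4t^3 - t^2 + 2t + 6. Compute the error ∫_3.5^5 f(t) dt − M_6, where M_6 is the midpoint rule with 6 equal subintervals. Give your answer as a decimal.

Exact integral: ∫_3.5^5 f(t) dt = -480.5625.
M_6 = -480.15625.
Error = -480.5625 − (-480.15625) = -0.40625.

-0.40625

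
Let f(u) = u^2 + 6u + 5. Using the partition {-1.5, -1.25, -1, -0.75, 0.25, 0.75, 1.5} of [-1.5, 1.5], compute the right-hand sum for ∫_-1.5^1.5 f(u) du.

Subinterval widths: 0.25, 0.25, 0.25, 1, 0.5, 0.75.
Right endpoints: -1.25, -1, -0.75, 0.25, 0.75, 1.5.
f(-1.25) = -0.9375, f(-1) = 0, f(-0.75) = 1.0625, f(0.25) = 6.5625, f(0.75) = 10.0625, f(1.5) = 16.25.
Sum = Σ Δu_i · f(u_i).
Sum = 23.8125.

23.8125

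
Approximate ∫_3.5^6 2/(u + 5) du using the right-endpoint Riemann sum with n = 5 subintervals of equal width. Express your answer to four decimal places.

Δu = (6 − 3.5)/5 = 0.5.
Right endpoints: 4, 4.5, 5, 5.5, 6.
f(4) = 2/9, f(4.5) = 4/19, f(5) = 0.2, f(5.5) = 4/21, f(6) = 2/11.
Sum = Δu · [f(4) + f(4.5) + f(5) + f(5.5) + f(6)].
Sum ≈ 0.5025.

0.5025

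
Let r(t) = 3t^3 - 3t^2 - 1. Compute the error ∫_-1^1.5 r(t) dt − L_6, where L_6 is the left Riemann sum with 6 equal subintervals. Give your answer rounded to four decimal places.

2.0074

Exact integral: ∫_-1^1.5 r(t) dt = -3.828125.
L_6 ≈ -5.835503.
Error ≈ -3.828125 − (-5.835503) ≈ 2.0074.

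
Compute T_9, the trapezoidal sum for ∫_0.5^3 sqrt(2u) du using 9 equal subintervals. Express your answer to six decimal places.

4.561864

Δu = (3 − 0.5)/9 = 5/18.
f(0.5) ≈ 1.000000, f(7/9) ≈ 1.247219, f(19/18) ≈ 1.452966, f(4/3) ≈ 1.632993, f(29/18) ≈ 1.795055, f(17/9) ≈ 1.943651, f(13/6) ≈ 2.081666, f(22/9) ≈ 2.211083, f(49/18) ≈ 2.333333, f(3) ≈ 2.449490.
T_9 = (Δu/2)·[f(u_0) + 2f(u_1) + ... + 2f(u_{8}) + f(u_9)].
Sum ≈ 4.561864.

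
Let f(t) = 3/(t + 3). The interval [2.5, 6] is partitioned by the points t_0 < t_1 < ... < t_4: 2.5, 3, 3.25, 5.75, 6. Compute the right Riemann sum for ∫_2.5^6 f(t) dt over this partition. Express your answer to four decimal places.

1.3105

Subinterval widths: 0.5, 0.25, 2.5, 0.25.
Right endpoints: 3, 3.25, 5.75, 6.
f(3) = 0.5, f(3.25) = 0.48, f(5.75) = 12/35, f(6) = 1/3.
Sum = Σ Δt_i · f(t_i).
Sum ≈ 1.3105.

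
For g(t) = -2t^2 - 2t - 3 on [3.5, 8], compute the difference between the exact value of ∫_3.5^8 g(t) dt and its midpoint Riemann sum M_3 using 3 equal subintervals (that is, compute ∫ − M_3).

-1.6875

Exact integral: ∫_3.5^8 g(t) dt = -378.
M_3 = -376.3125.
Error = -378 − (-376.3125) = -1.6875.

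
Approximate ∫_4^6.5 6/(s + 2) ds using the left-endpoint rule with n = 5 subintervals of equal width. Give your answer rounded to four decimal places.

Δs = (6.5 − 4)/5 = 0.5.
Left endpoints: 4, 4.5, 5, 5.5, 6.
f(4) = 1, f(4.5) = 12/13, f(5) = 6/7, f(5.5) = 0.8, f(6) = 0.75.
Sum = Δs · [f(4) + f(4.5) + f(5) + f(5.5) + f(6)].
Sum ≈ 2.1651.

2.1651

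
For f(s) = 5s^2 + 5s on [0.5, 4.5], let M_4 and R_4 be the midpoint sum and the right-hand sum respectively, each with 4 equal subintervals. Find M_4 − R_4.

M_4 = 200.
R_4 = 265.
M_4 − R_4 = -65.

-65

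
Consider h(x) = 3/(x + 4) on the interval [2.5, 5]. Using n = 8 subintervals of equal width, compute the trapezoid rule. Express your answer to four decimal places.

0.9765

Δx = (5 − 2.5)/8 = 0.3125.
h(2.5) = 6/13, h(2.8125) = 48/109, h(3.125) = 8/19, h(3.4375) = 48/119, h(3.75) = 12/31, h(4.0625) = 16/43, h(4.375) = 24/67, h(4.6875) = 48/139, h(5) = 1/3.
T_8 = (Δx/2)·[h(x_0) + 2h(x_1) + ... + 2h(x_{7}) + h(x_8)].
Sum ≈ 0.9765.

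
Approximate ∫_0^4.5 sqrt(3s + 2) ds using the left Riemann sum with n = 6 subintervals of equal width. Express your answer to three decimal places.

Δs = (4.5 − 0)/6 = 0.75.
Left endpoints: 0, 0.75, 1.5, 2.25, 3, 3.75.
f(0) ≈ 1.414, f(0.75) ≈ 2.062, f(1.5) ≈ 2.550, f(2.25) ≈ 2.958, f(3) ≈ 3.317, f(3.75) ≈ 3.640.
Sum = Δs · [f(0) + f(0.75) + f(1.5) + ...].
Sum ≈ 11.955.

11.955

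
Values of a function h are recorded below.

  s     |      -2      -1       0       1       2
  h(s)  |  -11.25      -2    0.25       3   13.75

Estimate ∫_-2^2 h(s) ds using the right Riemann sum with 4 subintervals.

15

Δs = 1.
Sum = 1·[(-2) + 0.25 + 3 + 13.75] = 15.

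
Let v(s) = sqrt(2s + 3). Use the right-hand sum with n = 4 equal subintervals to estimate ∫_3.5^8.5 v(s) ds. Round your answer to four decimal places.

Δs = (8.5 − 3.5)/4 = 1.25.
Right endpoints: 4.75, 6, 7.25, 8.5.
v(4.75) ≈ 3.5355, v(6) ≈ 3.8730, v(7.25) ≈ 4.1833, v(8.5) ≈ 4.4721.
Sum = Δs · [v(4.75) + v(6) + v(7.25) + v(8.5)].
Sum ≈ 20.0799.

20.0799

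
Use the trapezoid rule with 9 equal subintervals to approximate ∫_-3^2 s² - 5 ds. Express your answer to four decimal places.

-13.0761

Δs = (2 − (-3))/9 = 5/9.
f(-3) = 4, f(-22/9) = 79/81, f(-17/9) = -116/81, f(-4/3) = -29/9, f(-7/9) = -356/81, f(-2/9) = -401/81, f(1/3) = -44/9, f(8/9) = -341/81, f(13/9) = -236/81, f(2) = -1.
T_9 = (Δs/2)·[f(s_0) + 2f(s_1) + ... + 2f(s_{8}) + f(s_9)].
Sum ≈ -13.0761.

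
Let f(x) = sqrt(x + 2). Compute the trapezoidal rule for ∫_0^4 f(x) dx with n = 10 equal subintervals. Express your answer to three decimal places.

Δx = (4 − 0)/10 = 0.4.
f(0) ≈ 1.414, f(0.4) ≈ 1.549, f(0.8) ≈ 1.673, f(1.2) ≈ 1.789, f(1.6) ≈ 1.897, f(2) ≈ 2.000, f(2.4) ≈ 2.098, f(2.8) ≈ 2.191, f(3.2) ≈ 2.280, f(3.6) ≈ 2.366, f(4) ≈ 2.449.
T_10 = (Δx/2)·[f(x_0) + 2f(x_1) + ... + 2f(x_{9}) + f(x_10)].
Sum ≈ 7.910.

7.910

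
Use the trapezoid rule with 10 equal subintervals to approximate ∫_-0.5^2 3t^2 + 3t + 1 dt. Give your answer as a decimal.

16.328125

Δt = (2 − (-0.5))/10 = 0.25.
f(-0.5) = 0.25, f(-0.25) = 0.4375, f(0) = 1, f(0.25) = 1.9375, f(0.5) = 3.25, f(0.75) = 4.9375, f(1) = 7, f(1.25) = 9.4375, f(1.5) = 12.25, f(1.75) = 15.4375, f(2) = 19.
T_10 = (Δt/2)·[f(t_0) + 2f(t_1) + ... + 2f(t_{9}) + f(t_10)].
Sum = 16.328125.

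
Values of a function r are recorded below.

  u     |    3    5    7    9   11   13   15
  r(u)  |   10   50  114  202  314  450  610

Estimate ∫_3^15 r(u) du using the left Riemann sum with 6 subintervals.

Δu = 2.
Sum = 2·[10 + 50 + 114 + 202 + 314 + 450] = 2280.

2280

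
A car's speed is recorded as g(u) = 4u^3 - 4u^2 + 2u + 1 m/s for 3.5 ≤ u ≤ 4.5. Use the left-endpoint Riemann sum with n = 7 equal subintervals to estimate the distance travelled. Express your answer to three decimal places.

193.173

Δu = (4.5 − 3.5)/7 = 1/7.
Left endpoints: 3.5, 51/14, 53/14, 55/14, 57/14, 59/14, 61/14.
g(3.5) = 130.5, g(51/14) = 101921/686, g(53/14) = 115431/686, g(55/14) = 130101/686, g(57/14) = 145979/686, g(59/14) = 163113/686, g(61/14) = 181551/686.
Sum = Δu · [g(3.5) + g(51/14) + g(53/14) + ...].
Sum ≈ 193.173.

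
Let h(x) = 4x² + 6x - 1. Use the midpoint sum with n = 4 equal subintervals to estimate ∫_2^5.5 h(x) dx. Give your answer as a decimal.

285.5234375

Δx = (5.5 − 2)/4 = 0.875.
Midpoints: 2.4375, 3.3125, 4.1875, 5.0625.
h(2.4375) = 37.390625, h(3.3125) = 62.765625, h(4.1875) = 94.265625, h(5.0625) = 131.890625.
Sum = Δx · [h(2.4375) + h(3.3125) + h(4.1875) + h(5.0625)].
Sum = 285.5234375.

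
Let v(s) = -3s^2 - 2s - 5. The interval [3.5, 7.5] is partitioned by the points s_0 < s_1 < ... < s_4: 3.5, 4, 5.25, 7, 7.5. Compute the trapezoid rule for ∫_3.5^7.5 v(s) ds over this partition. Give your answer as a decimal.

Subinterval widths: 0.5, 1.25, 1.75, 0.5.
v(3.5) = -48.75, v(4) = -61, v(5.25) = -98.1875, v(7) = -166, v(7.5) = -188.75.
On each subinterval the trapezoid contributes (Δs_i/2)·[v(s_{i-1}) + v(s_i)].
Sum = -446.78125.

-446.78125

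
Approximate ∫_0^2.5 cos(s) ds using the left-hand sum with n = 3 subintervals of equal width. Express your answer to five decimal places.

Δs = (2.5 − 0)/3 = 5/6.
Left endpoints: 0, 5/6, 5/3.
f(0) ≈ 1.00000, f(5/6) ≈ 0.67241, f(5/3) ≈ -0.09572.
Sum = Δs · [f(0) + f(5/6) + f(5/3)].
Sum ≈ 1.31391.

1.31391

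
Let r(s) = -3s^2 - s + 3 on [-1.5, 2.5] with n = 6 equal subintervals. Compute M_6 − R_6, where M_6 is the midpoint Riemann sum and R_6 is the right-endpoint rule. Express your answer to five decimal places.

6.66667

M_6 ≈ -8.5555556.
R_6 ≈ -15.2222222.
M_6 − R_6 ≈ 6.66667.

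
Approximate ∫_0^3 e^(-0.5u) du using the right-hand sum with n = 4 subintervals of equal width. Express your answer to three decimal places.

1.281

Δu = (3 − 0)/4 = 0.75.
Right endpoints: 0.75, 1.5, 2.25, 3.
f(0.75) ≈ 0.687, f(1.5) ≈ 0.472, f(2.25) ≈ 0.325, f(3) ≈ 0.223.
Sum = Δu · [f(0.75) + f(1.5) + f(2.25) + f(3)].
Sum ≈ 1.281.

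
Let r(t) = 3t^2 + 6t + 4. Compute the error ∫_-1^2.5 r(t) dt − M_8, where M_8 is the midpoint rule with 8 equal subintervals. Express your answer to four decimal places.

Exact integral: ∫_-1^2.5 r(t) dt = 46.375.
M_8 ≈ 46.207520.
Error ≈ 46.375 − 46.207520 ≈ 0.1675.

0.1675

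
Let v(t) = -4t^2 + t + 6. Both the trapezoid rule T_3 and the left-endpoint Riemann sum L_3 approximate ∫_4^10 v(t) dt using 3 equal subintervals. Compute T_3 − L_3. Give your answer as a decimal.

-330

T_3 = -1186.
L_3 = -856.
T_3 − L_3 = -330.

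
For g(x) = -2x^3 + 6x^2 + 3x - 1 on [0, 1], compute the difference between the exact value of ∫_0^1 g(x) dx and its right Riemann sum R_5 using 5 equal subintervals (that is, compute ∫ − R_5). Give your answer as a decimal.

Exact integral: ∫_0^1 g(x) dx = 2.
R_5 = 2.72.
Error = 2 − 2.72 = -0.72.

-0.72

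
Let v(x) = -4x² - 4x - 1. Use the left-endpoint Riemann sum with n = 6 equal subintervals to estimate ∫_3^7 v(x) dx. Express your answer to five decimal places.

-447.85185

Δx = (7 − 3)/6 = 2/3.
Left endpoints: 3, 11/3, 13/3, 5, 17/3, 19/3.
v(3) = -49, v(11/3) = -625/9, v(13/3) = -841/9, v(5) = -121, v(17/3) = -1369/9, v(19/3) = -1681/9.
Sum = Δx · [v(3) + v(11/3) + v(13/3) + ...].
Sum ≈ -447.85185.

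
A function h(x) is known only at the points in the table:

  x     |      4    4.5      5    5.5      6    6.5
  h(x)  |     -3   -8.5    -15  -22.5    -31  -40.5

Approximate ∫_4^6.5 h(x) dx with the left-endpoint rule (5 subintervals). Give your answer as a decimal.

-40

Δx = 0.5.
Sum = 0.5·[(-3) + (-8.5) + (-15) + (-22.5) + (-31)] = -40.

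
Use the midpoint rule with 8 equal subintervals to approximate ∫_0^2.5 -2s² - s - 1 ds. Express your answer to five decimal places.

Δs = (2.5 − 0)/8 = 0.3125.
Midpoints: 0.15625, 0.46875, 0.78125, 1.09375, 1.40625, 1.71875, 2.03125, 2.34375.
f(0.15625) = -617/512, f(0.46875) = -977/512, f(0.78125) = -1537/512, f(1.09375) = -2297/512, f(1.40625) = -3257/512, f(1.71875) = -4417/512, f(2.03125) = -5777/512, f(2.34375) = -7337/512.
Sum = Δs · [f(0.15625) + f(0.46875) + f(0.78125) + ...].
Sum ≈ -16.00098.

-16.00098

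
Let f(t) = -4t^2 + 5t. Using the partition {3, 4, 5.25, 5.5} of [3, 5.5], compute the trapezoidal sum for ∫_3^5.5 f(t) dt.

-134.6875

Subinterval widths: 1, 1.25, 0.25.
f(3) = -21, f(4) = -44, f(5.25) = -84, f(5.5) = -93.5.
On each subinterval the trapezoid contributes (Δt_i/2)·[f(t_{i-1}) + f(t_i)].
Sum = -134.6875.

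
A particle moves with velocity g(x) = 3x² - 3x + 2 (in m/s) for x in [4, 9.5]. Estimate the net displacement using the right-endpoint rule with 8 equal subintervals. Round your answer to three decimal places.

765.198

Δx = (9.5 − 4)/8 = 0.6875.
Right endpoints: 4.6875, 5.375, 6.0625, 6.75, 7.4375, 8.125, 8.8125, 9.5.
g(4.6875) = 53.85546875, g(5.375) = 72.546875, g(6.0625) = 94.07421875, g(6.75) = 118.4375, g(7.4375) = 145.63671875, g(8.125) = 175.671875, g(8.8125) = 208.54296875, g(9.5) = 244.25.
Sum = Δx · [g(4.6875) + g(5.375) + g(6.0625) + ...].
Sum ≈ 765.198.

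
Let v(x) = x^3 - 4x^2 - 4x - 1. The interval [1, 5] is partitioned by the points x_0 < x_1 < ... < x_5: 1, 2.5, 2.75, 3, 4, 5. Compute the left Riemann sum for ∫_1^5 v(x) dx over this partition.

Subinterval widths: 1.5, 0.25, 0.25, 1, 1.
Left endpoints: 1, 2.5, 2.75, 3, 4.
v(1) = -8, v(2.5) = -20.375, v(2.75) = -21.453125, v(3) = -22, v(4) = -17.
Sum = Σ Δx_i · v(x_i).
Sum = -61.45703125.

-61.45703125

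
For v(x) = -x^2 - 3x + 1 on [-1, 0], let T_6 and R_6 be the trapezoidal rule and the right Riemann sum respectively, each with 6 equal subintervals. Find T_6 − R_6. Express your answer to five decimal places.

T_6 ≈ 2.1620370.
R_6 ≈ 1.9953704.
T_6 − R_6 ≈ 0.16667.

0.16667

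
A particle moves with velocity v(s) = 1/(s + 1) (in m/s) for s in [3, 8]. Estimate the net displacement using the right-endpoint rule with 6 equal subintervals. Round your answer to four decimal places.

Δs = (8 − 3)/6 = 5/6.
Right endpoints: 23/6, 14/3, 5.5, 19/3, 43/6, 8.
v(23/6) = 6/29, v(14/3) = 3/17, v(5.5) = 2/13, v(19/3) = 3/22, v(43/6) = 6/49, v(8) = 1/9.
Sum = Δs · [v(23/6) + v(14/3) + v(5.5) + ...].
Sum ≈ 0.7559.

0.7559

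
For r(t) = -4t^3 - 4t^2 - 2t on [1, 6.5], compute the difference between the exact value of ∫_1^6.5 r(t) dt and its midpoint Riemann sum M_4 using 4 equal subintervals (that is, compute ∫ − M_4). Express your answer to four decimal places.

-42.4603

Exact integral: ∫_1^6.5 r(t) dt ≈ -2190.145833.
M_4 ≈ -2147.685547.
Error ≈ -2190.145833 − (-2147.685547) ≈ -42.4603.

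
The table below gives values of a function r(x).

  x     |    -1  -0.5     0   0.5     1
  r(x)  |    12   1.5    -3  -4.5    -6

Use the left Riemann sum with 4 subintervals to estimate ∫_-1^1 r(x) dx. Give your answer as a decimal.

Δx = 0.5.
Sum = 0.5·[12 + 1.5 + (-3) + (-4.5)] = 3.

3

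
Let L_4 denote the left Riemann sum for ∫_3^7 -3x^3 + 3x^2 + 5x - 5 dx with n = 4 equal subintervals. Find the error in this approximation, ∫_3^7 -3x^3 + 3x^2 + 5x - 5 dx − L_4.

-376

Exact integral: ∫_3^7 f(x) dx = -1344.
L_4 = -968.
Error = -1344 − (-968) = -376.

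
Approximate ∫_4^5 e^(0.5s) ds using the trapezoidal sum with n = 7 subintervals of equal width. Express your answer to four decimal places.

9.5910

Δs = (5 − 4)/7 = 1/7.
f(4) ≈ 7.3891, f(29/7) ≈ 7.9362, f(30/7) ≈ 8.5238, f(31/7) ≈ 9.1549, f(32/7) ≈ 9.8327, f(33/7) ≈ 10.5607, f(34/7) ≈ 11.3427, f(5) ≈ 12.1825.
T_7 = (Δs/2)·[f(s_0) + 2f(s_1) + ... + 2f(s_{6}) + f(s_7)].
Sum ≈ 9.5910.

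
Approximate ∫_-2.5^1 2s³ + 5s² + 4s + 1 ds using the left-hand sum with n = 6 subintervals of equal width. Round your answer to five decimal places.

Δs = (1 − (-2.5))/6 = 7/12.
Left endpoints: -2.5, -23/12, -4/3, -0.75, -1/6, 5/12.
f(-2.5) = -9, f(-23/12) = -2057/864, f(-4/3) = -5/27, f(-0.75) = -0.03125, f(-1/6) = 25/54, f(5/12) = 3179/864.
Sum = Δs · [f(-2.5) + f(-23/12) + f(-4/3) + ...].
Sum ≈ -4.34867.

-4.34867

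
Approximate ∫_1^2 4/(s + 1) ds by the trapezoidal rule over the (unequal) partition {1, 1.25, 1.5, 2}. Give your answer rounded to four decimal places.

1.6278

Subinterval widths: 0.25, 0.25, 0.5.
f(1) = 2, f(1.25) = 16/9, f(1.5) = 1.6, f(2) = 4/3.
On each subinterval the trapezoid contributes (Δs_i/2)·[f(s_{i-1}) + f(s_i)].
Sum ≈ 1.6278.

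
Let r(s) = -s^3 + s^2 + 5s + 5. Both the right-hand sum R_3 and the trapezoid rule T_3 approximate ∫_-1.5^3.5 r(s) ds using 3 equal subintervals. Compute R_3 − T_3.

-9.375

R_3 ≈ 15.16204.
T_3 ≈ 24.53704.
R_3 − T_3 = -9.375.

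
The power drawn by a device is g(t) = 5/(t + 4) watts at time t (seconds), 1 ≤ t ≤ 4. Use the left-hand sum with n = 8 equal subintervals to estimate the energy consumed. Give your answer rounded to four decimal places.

2.4218

Δt = (4 − 1)/8 = 0.375.
Left endpoints: 1, 1.375, 1.75, 2.125, 2.5, 2.875, 3.25, 3.625.
g(1) = 1, g(1.375) = 40/43, g(1.75) = 20/23, g(2.125) = 40/49, g(2.5) = 10/13, g(2.875) = 8/11, g(3.25) = 20/29, g(3.625) = 40/61.
Sum = Δt · [g(1) + g(1.375) + g(1.75) + ...].
Sum ≈ 2.4218.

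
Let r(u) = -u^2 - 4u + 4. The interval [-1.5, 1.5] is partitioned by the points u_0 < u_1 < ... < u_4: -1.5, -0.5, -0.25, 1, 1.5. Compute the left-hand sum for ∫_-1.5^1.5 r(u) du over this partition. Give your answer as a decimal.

14.859375

Subinterval widths: 1, 0.25, 1.25, 0.5.
Left endpoints: -1.5, -0.5, -0.25, 1.
r(-1.5) = 7.75, r(-0.5) = 5.75, r(-0.25) = 4.9375, r(1) = -1.
Sum = Σ Δu_i · r(u_i).
Sum = 14.859375.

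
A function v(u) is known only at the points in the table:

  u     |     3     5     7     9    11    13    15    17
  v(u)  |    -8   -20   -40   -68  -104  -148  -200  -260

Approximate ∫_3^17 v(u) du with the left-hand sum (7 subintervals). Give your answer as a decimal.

Δu = 2.
Sum = 2·[(-8) + (-20) + (-40) + (-68) + (-104) + (-148) + (-200)] = -1176.

-1176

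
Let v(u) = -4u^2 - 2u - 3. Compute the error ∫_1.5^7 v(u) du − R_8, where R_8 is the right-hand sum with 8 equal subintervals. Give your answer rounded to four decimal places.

Exact integral: ∫_1.5^7 v(u) du ≈ -516.083333.
R_8 = -585.87890625.
Error ≈ -516.083333 − (-585.87890625) ≈ 69.7956.

69.7956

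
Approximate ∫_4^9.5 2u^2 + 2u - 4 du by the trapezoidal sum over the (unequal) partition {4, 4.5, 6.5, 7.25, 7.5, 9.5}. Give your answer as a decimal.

Subinterval widths: 0.5, 2, 0.75, 0.25, 2.
f(4) = 36, f(4.5) = 45.5, f(6.5) = 93.5, f(7.25) = 115.625, f(7.5) = 123.5, f(9.5) = 195.5.
On each subinterval the trapezoid contributes (Δu_i/2)·[f(u_{i-1}) + f(u_i)].
Sum = 586.6875.

586.6875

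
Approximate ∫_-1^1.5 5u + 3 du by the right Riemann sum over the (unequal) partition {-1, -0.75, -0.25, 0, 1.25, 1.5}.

15.625

Subinterval widths: 0.25, 0.5, 0.25, 1.25, 0.25.
Right endpoints: -0.75, -0.25, 0, 1.25, 1.5.
f(-0.75) = -0.75, f(-0.25) = 1.75, f(0) = 3, f(1.25) = 9.25, f(1.5) = 10.5.
Sum = Σ Δu_i · f(u_i).
Sum = 15.625.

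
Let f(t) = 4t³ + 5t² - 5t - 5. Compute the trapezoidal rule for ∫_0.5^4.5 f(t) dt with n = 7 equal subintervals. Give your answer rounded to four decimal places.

499.2857

Δt = (4.5 − 0.5)/7 = 4/7.
f(0.5) = -5.75, f(15/14) = 415/1372, f(23/14) = 24719/1372, f(31/14) = 71167/1372, f(39/14) = 145903/1372, f(47/14) = 255071/1372, f(55/14) = 404815/1372, f(4.5) = 438.25.
T_7 = (Δt/2)·[f(t_0) + 2f(t_1) + ... + 2f(t_{6}) + f(t_7)].
Sum ≈ 499.2857.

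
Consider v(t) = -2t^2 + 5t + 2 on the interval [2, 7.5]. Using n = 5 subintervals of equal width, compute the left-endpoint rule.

-94.16

Δt = (7.5 − 2)/5 = 1.1.
Left endpoints: 2, 3.1, 4.2, 5.3, 6.4.
v(2) = 4, v(3.1) = -1.72, v(4.2) = -12.28, v(5.3) = -27.68, v(6.4) = -47.92.
Sum = Δt · [v(2) + v(3.1) + v(4.2) + v(5.3) + v(6.4)].
Sum = -94.16.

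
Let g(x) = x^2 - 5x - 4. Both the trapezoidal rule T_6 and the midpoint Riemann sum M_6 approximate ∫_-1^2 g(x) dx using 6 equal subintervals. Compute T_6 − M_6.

T_6 = -16.375.
M_6 = -16.5625.
T_6 − M_6 = 0.1875.

0.1875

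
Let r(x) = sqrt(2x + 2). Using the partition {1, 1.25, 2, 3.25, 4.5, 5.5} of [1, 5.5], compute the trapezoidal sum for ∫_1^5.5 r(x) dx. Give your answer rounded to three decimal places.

Subinterval widths: 0.25, 0.75, 1.25, 1.25, 1.
r(1) ≈ 2.000, r(1.25) ≈ 2.121, r(2) ≈ 2.449, r(3.25) ≈ 2.915, r(4.5) ≈ 3.317, r(5.5) ≈ 3.606.
On each subinterval the trapezoid contributes (Δx_i/2)·[r(x_{i-1}) + r(x_i)].
Sum ≈ 12.938.

12.938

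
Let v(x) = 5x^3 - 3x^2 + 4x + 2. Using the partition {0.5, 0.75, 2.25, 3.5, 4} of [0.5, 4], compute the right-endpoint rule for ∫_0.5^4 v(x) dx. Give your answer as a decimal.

467.53515625

Subinterval widths: 0.25, 1.5, 1.25, 0.5.
Right endpoints: 0.75, 2.25, 3.5, 4.
v(0.75) = 5.421875, v(2.25) = 52.765625, v(3.5) = 193.625, v(4) = 290.
Sum = Σ Δx_i · v(x_i).
Sum = 467.53515625.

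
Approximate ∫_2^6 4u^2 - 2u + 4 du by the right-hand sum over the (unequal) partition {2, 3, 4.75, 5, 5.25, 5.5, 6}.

328.25

Subinterval widths: 1, 1.75, 0.25, 0.25, 0.25, 0.5.
Right endpoints: 3, 4.75, 5, 5.25, 5.5, 6.
f(3) = 34, f(4.75) = 84.75, f(5) = 94, f(5.25) = 103.75, f(5.5) = 114, f(6) = 136.
Sum = Σ Δu_i · f(u_i).
Sum = 328.25.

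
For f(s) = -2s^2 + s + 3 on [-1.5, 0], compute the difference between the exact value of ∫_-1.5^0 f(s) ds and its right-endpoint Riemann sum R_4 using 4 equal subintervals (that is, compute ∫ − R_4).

Exact integral: ∫_-1.5^0 f(s) ds = 1.125.
R_4 = 2.1796875.
Error = 1.125 − 2.1796875 = -1.0546875.

-1.0546875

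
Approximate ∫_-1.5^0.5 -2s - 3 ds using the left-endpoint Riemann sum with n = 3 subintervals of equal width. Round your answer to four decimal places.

-2.6667

Δs = (0.5 − (-1.5))/3 = 2/3.
Left endpoints: -1.5, -5/6, -1/6.
f(-1.5) = 0, f(-5/6) = -4/3, f(-1/6) = -8/3.
Sum = Δs · [f(-1.5) + f(-5/6) + f(-1/6)].
Sum ≈ -2.6667.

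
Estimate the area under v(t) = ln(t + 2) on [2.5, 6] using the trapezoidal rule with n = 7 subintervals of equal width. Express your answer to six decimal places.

6.365160

Δt = (6 − 2.5)/7 = 0.5.
v(2.5) ≈ 1.504077, v(3) ≈ 1.609438, v(3.5) ≈ 1.704748, v(4) ≈ 1.791759, v(4.5) ≈ 1.871802, v(5) ≈ 1.945910, v(5.5) ≈ 2.014903, v(6) ≈ 2.079442.
T_7 = (Δt/2)·[v(t_0) + 2v(t_1) + ... + 2v(t_{6}) + v(t_7)].
Sum ≈ 6.365160.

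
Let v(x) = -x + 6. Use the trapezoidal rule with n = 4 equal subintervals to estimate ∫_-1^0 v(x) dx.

6.5

Δx = (0 − (-1))/4 = 0.25.
v(-1) = 7, v(-0.75) = 6.75, v(-0.5) = 6.5, v(-0.25) = 6.25, v(0) = 6.
T_4 = (Δx/2)·[v(x_0) + 2v(x_1) + 2v(x_2) + 2v(x_3) + v(x_4)].
Sum = 6.5.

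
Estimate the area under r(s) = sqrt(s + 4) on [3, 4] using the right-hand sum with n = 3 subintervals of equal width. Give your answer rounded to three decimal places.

Δs = (4 − 3)/3 = 1/3.
Right endpoints: 10/3, 11/3, 4.
r(10/3) ≈ 2.708, r(11/3) ≈ 2.769, r(4) ≈ 2.828.
Sum = Δs · [r(10/3) + r(11/3) + r(4)].
Sum ≈ 2.768.

2.768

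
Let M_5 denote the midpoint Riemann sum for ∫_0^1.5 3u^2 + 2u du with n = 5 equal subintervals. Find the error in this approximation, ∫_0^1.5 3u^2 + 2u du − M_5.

Exact integral: ∫_0^1.5 f(u) du = 5.625.
M_5 = 5.59125.
Error = 5.625 − 5.59125 = 0.03375.

0.03375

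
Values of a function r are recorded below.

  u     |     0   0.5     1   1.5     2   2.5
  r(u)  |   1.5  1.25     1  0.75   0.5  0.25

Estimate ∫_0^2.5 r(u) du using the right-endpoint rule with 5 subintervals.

1.875

Δu = 0.5.
Sum = 0.5·[1.25 + 1 + 0.75 + 0.5 + 0.25] = 1.875.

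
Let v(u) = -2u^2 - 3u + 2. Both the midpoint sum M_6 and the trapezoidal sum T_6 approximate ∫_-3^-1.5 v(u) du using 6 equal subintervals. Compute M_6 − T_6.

M_6 = -2.609375.
T_6 = -2.65625.
M_6 − T_6 = 0.046875.

0.046875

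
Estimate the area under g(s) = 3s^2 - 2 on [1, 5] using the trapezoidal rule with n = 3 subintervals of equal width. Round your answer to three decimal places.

119.556

Δs = (5 − 1)/3 = 4/3.
g(1) = 1, g(7/3) = 43/3, g(11/3) = 115/3, g(5) = 73.
T_3 = (Δs/2)·[g(s_0) + 2g(s_1) + 2g(s_2) + g(s_3)].
Sum ≈ 119.556.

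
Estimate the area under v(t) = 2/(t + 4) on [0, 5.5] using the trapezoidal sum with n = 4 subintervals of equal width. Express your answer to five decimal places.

1.74598

Δt = (5.5 − 0)/4 = 1.375.
v(0) = 0.5, v(1.375) = 16/43, v(2.75) = 8/27, v(4.125) = 16/65, v(5.5) = 4/19.
T_4 = (Δt/2)·[v(t_0) + 2v(t_1) + 2v(t_2) + 2v(t_3) + v(t_4)].
Sum ≈ 1.74598.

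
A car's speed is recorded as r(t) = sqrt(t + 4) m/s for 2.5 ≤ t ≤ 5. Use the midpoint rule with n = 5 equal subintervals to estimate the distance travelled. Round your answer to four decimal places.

Δt = (5 − 2.5)/5 = 0.5.
Midpoints: 2.75, 3.25, 3.75, 4.25, 4.75.
r(2.75) ≈ 2.5981, r(3.25) ≈ 2.6926, r(3.75) ≈ 2.7839, r(4.25) ≈ 2.8723, r(4.75) ≈ 2.9580.
Sum = Δt · [r(2.75) + r(3.25) + r(3.75) + r(4.25) + r(4.75)].
Sum ≈ 6.9524.

6.9524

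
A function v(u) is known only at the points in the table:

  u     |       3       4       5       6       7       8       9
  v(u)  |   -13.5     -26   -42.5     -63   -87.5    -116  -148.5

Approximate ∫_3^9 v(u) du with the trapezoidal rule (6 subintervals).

Δu = 1.
T_6 = (1/2)·[(-13.5) + 2·(-26) + 2·(-42.5) + 2·(-63) + 2·(-87.5) + 2·(-116) + (-148.5)] = -416.

-416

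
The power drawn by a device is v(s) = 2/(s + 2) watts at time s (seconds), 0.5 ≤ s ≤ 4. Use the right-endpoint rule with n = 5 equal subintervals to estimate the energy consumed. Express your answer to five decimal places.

1.59831

Δs = (4 − 0.5)/5 = 0.7.
Right endpoints: 1.2, 1.9, 2.6, 3.3, 4.
v(1.2) = 0.625, v(1.9) = 20/39, v(2.6) = 10/23, v(3.3) = 20/53, v(4) = 1/3.
Sum = Δs · [v(1.2) + v(1.9) + v(2.6) + v(3.3) + v(4)].
Sum ≈ 1.59831.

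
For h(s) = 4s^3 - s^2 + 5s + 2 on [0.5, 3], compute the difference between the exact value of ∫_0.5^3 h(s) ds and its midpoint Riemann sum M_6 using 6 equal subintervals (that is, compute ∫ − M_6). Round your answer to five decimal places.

Exact integral: ∫_0.5^3 h(s) ds ≈ 98.8541667.
M_6 ≈ 98.1307870.
Error ≈ 98.8541667 − 98.1307870 ≈ 0.72338.

0.72338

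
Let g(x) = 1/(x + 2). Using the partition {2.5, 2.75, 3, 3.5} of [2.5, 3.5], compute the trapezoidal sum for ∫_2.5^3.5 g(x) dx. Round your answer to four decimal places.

0.2009

Subinterval widths: 0.25, 0.25, 0.5.
g(2.5) = 2/9, g(2.75) = 4/19, g(3) = 0.2, g(3.5) = 2/11.
On each subinterval the trapezoid contributes (Δx_i/2)·[g(x_{i-1}) + g(x_i)].
Sum ≈ 0.2009.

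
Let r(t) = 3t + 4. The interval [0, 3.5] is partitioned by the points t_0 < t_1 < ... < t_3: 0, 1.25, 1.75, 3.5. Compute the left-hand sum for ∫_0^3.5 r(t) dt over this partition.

25.0625

Subinterval widths: 1.25, 0.5, 1.75.
Left endpoints: 0, 1.25, 1.75.
r(0) = 4, r(1.25) = 7.75, r(1.75) = 9.25.
Sum = Σ Δt_i · r(t_i).
Sum = 25.0625.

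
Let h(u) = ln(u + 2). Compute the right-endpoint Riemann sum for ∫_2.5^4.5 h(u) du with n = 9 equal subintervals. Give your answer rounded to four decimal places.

Δu = (4.5 − 2.5)/9 = 2/9.
Right endpoints: 49/18, 53/18, 19/6, 61/18, 65/18, 23/6, 73/18, 77/18, 4.5.
h(49/18) ≈ 1.5523, h(53/18) ≈ 1.5983, h(19/6) ≈ 1.6422, h(61/18) ≈ 1.6843, h(65/18) ≈ 1.7247, h(23/6) ≈ 1.7636, h(73/18) ≈ 1.8010, h(77/18) ≈ 1.8370, h(4.5) ≈ 1.8718.
Sum = Δu · [h(49/18) + h(53/18) + h(19/6) + ...].
Sum ≈ 3.4389.

3.4389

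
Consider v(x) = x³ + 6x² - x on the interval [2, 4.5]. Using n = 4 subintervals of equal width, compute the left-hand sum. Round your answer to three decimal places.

Δx = (4.5 − 2)/4 = 0.625.
Left endpoints: 2, 2.625, 3.25, 3.875.
v(2) = 30, v(2.625) = 29085/512, v(3.25) = 94.453125, v(3.875) = 73935/512.
Sum = Δx · [v(2) + v(2.625) + v(3.25) + v(3.875)].
Sum ≈ 203.540.

203.540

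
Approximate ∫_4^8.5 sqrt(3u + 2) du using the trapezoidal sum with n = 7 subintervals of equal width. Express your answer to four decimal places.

20.4023

Δu = (8.5 − 4)/7 = 9/14.
f(4) ≈ 3.7417, f(65/14) ≈ 3.9911, f(37/7) ≈ 4.2258, f(83/14) ≈ 4.4481, f(46/7) ≈ 4.6599, f(101/14) ≈ 4.8624, f(55/7) ≈ 5.0568, f(8.5) ≈ 5.2440.
T_7 = (Δu/2)·[f(u_0) + 2f(u_1) + ... + 2f(u_{6}) + f(u_7)].
Sum ≈ 20.4023.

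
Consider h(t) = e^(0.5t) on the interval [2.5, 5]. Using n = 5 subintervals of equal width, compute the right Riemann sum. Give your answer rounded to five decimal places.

Δt = (5 − 2.5)/5 = 0.5.
Right endpoints: 3, 3.5, 4, 4.5, 5.
h(3) ≈ 4.48169, h(3.5) ≈ 5.75460, h(4) ≈ 7.38906, h(4.5) ≈ 9.48774, h(5) ≈ 12.18249.
Sum = Δt · [h(3) + h(3.5) + h(4) + h(4.5) + h(5)].
Sum ≈ 19.64779.

19.64779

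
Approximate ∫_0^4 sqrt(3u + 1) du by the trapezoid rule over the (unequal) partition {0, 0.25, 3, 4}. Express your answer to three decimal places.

9.841

Subinterval widths: 0.25, 2.75, 1.
f(0) ≈ 1.000, f(0.25) ≈ 1.323, f(3) ≈ 3.162, f(4) ≈ 3.606.
On each subinterval the trapezoid contributes (Δu_i/2)·[f(u_{i-1}) + f(u_i)].
Sum ≈ 9.841.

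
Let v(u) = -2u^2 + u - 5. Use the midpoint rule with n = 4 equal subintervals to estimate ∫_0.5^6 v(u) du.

-151.80859375

Δu = (6 − 0.5)/4 = 1.375.
Midpoints: 1.1875, 2.5625, 3.9375, 5.3125.
v(1.1875) = -6.6328125, v(2.5625) = -15.5703125, v(3.9375) = -32.0703125, v(5.3125) = -56.1328125.
Sum = Δu · [v(1.1875) + v(2.5625) + v(3.9375) + v(5.3125)].
Sum = -151.80859375.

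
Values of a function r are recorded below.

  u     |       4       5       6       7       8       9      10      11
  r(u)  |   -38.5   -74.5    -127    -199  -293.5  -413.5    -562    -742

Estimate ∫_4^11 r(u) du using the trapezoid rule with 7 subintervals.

-2059.75

Δu = 1.
T_7 = (1/2)·[(-38.5) + 2·(-74.5) + 2·(-127) + 2·(-199) + 2·(-293.5) + 2·(-413.5) + 2·(-562) + (-742)] = -2059.75.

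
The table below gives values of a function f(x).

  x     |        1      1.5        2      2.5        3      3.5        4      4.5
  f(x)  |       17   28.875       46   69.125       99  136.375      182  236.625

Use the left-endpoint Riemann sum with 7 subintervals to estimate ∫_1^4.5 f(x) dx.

289.1875

Δx = 0.5.
Sum = 0.5·[17 + 28.875 + 46 + 69.125 + 99 + 136.375 + 182] = 289.1875.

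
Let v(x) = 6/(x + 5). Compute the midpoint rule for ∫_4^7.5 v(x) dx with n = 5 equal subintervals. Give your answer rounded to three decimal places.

Δx = (7.5 − 4)/5 = 0.7.
Midpoints: 4.35, 5.05, 5.75, 6.45, 7.15.
v(4.35) = 120/187, v(5.05) = 40/67, v(5.75) = 24/43, v(6.45) = 120/229, v(7.15) = 40/81.
Sum = Δx · [v(4.35) + v(5.05) + v(5.75) + v(6.45) + v(7.15)].
Sum ≈ 1.970.

1.970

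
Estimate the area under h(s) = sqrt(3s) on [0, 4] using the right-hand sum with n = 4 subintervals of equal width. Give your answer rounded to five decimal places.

10.64564

Δs = (4 − 0)/4 = 1.
Right endpoints: 1, 2, 3, 4.
h(1) ≈ 1.73205, h(2) ≈ 2.44949, h(3) ≈ 3.00000, h(4) ≈ 3.46410.
Sum = Δs · [h(1) + h(2) + h(3) + h(4)].
Sum ≈ 10.64564.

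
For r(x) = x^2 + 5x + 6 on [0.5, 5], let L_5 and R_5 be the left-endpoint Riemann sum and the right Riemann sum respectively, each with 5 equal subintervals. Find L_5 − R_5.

-42.525

L_5 = 109.845.
R_5 = 152.37.
L_5 − R_5 = -42.525.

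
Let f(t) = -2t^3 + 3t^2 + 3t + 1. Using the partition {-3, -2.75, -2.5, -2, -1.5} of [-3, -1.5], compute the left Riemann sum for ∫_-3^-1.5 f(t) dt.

65.7578125

Subinterval widths: 0.25, 0.25, 0.5, 0.5.
Left endpoints: -3, -2.75, -2.5, -2.
f(-3) = 73, f(-2.75) = 57.03125, f(-2.5) = 43.5, f(-2) = 23.
Sum = Σ Δt_i · f(t_i).
Sum = 65.7578125.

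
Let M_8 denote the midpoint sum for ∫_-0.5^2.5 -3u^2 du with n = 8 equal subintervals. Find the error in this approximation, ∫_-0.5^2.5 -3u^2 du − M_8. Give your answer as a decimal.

-0.10546875

Exact integral: ∫_-0.5^2.5 f(u) du = -15.75.
M_8 = -15.64453125.
Error = -15.75 − (-15.64453125) = -0.10546875.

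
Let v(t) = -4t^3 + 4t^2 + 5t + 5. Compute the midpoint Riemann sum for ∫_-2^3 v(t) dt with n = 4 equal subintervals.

Δt = (3 − (-2))/4 = 1.25.
Midpoints: -1.375, -0.125, 1.125, 2.375.
v(-1.375) = 16.0859375, v(-0.125) = 4.4453125, v(1.125) = 9.9921875, v(2.375) = -14.1484375.
Sum = Δt · [v(-1.375) + v(-0.125) + v(1.125) + v(2.375)].
Sum = 20.46875.

20.46875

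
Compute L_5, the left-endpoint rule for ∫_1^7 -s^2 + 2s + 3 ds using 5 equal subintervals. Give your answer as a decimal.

Δs = (7 − 1)/5 = 1.2.
Left endpoints: 1, 2.2, 3.4, 4.6, 5.8.
f(1) = 4, f(2.2) = 2.56, f(3.4) = -1.76, f(4.6) = -8.96, f(5.8) = -19.04.
Sum = Δs · [f(1) + f(2.2) + f(3.4) + f(4.6) + f(5.8)].
Sum = -27.84.

-27.84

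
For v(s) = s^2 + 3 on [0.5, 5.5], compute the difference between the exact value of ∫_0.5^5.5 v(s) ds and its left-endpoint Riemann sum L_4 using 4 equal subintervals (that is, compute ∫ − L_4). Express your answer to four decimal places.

Exact integral: ∫_0.5^5.5 v(s) ds ≈ 70.416667.
L_4 = 52.96875.
Error ≈ 70.416667 − 52.96875 ≈ 17.4479.

17.4479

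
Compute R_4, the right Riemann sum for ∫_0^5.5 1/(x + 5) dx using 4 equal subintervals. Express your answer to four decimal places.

Δx = (5.5 − 0)/4 = 1.375.
Right endpoints: 1.375, 2.75, 4.125, 5.5.
f(1.375) = 8/51, f(2.75) = 4/31, f(4.125) = 8/73, f(5.5) = 2/21.
Sum = Δx · [f(1.375) + f(2.75) + f(4.125) + f(5.5)].
Sum ≈ 0.6747.

0.6747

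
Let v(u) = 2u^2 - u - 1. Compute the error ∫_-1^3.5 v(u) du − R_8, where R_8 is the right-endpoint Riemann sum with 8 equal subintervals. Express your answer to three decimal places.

Exact integral: ∫_-1^3.5 v(u) du = 19.125.
R_8 ≈ 24.66211.
Error ≈ 19.125 − 24.66211 ≈ -5.537.

-5.537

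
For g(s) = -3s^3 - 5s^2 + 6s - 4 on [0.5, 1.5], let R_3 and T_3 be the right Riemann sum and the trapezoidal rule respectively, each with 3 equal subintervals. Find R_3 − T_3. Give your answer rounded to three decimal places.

R_3 ≈ -9.71759.
T_3 ≈ -7.42593.
R_3 − T_3 ≈ -2.292.

-2.292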